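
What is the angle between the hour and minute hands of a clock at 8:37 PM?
Hour hand position: 8 x 30 + 37 x 0.5 = 258.5 degrees
Minute hand position: 37 x 6 = 222 degrees
Difference: |258.5 - 222| = 36.5 degrees
The angle between the hands is 36.5 degrees

Final answer: 36.5 degrees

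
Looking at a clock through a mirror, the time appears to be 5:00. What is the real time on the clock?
Reflection across the vertical (12-6) axis maps a hand at angle A degrees to (360 - A) degrees, which sends a reading of T minutes past 12:00 to (720 - T) minutes past 12:00.
Mirror reads 5:00 = 300 minutes past 12:00.
Actual time: (720 - 300) mod 720 = 420 minutes = 7:00.

Final answer: 7:00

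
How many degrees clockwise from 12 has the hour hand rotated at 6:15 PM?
The hour hand moves 30 degrees per hour and 0.5 degrees per minute.
At 6:15: (6) x 30 + 15 x 0.5 = 180 + 7.5 = 187.5 degrees

Final answer: 187.5 degrees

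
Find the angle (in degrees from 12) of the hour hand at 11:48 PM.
The hour hand moves 30 degrees per hour and 0.5 degrees per minute.
At 11:48: (11) x 30 + 48 x 0.5 = 330 + 24 = 354 degrees

Final answer: 354 degrees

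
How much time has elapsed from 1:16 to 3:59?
From 1:16 to 3:59:
(3 x 60 + 59) - (1 x 60 + 16) = 239 - 76 = 163 minutes
= 2 hours and 43 minutes

Final answer: 2 hours and 43 minutes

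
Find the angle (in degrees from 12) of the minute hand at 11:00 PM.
The minute hand moves 6 degrees per minute.
At 11:00: 0 x 6 = 0 degrees

Final answer: 0 degrees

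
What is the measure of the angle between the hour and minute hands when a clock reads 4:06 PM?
Hour hand position: 4 x 30 + 6 x 0.5 = 123 degrees
Minute hand position: 6 x 6 = 36 degrees
Difference: |123 - 36| = 87 degrees
The angle between the hands is 87 degrees

Final answer: 87 degrees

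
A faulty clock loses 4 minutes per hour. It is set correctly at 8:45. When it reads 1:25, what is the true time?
For every 60 true minutes, the faulty clock advances 56 minutes, so 1 faulty-clock minute corresponds to 60/56 true minutes.
From 8:45 to 1:25 on the faulty dial is 280 minutes.
True elapsed: 280 x 60/56 = 300 minutes = 5 hours.
True time: 8:45 + 5 hours = 1:45.

Final answer: 1:45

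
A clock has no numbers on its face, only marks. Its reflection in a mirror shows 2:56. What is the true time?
Reflection across the vertical (12-6) axis maps a hand at angle A degrees to (360 - A) degrees, which sends a reading of T minutes past 12:00 to (720 - T) minutes past 12:00.
Mirror reads 2:56 = 176 minutes past 12:00.
Actual time: (720 - 176) mod 720 = 544 minutes = 9:04.

Final answer: 9:04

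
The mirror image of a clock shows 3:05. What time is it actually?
Reflection across the vertical (12-6) axis maps a hand at angle A degrees to (360 - A) degrees, which sends a reading of T minutes past 12:00 to (720 - T) minutes past 12:00.
Mirror reads 3:05 = 185 minutes past 12:00.
Actual time: (720 - 185) mod 720 = 535 minutes = 8:55.

Final answer: 8:55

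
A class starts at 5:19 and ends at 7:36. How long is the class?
From 5:19 to 7:36:
(7 x 60 + 36) - (5 x 60 + 19) = 456 - 319 = 137 minutes
= 2 hours and 17 minutes

Final answer: 2 hours and 17 minutes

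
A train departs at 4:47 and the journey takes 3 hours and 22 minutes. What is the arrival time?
Starting time: 4:47
Adding 22 minutes to 47 minutes: 47 + 22 = 69 minutes = 1 hour and 9 minutes
Adding 3 hours: 4 + 3 + 1 (carry) = 8
Final time: 8:09

Final answer: 8:09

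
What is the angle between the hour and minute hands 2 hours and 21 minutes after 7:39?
First find the time 2 hours and 21 minutes after 7:39.
Total minutes: 7 x 60 + 39 + 2 x 60 + 21 = 600.
600 mod 720 = 600 minutes = 10:00.
Now compute the angle at 10:00:
Hour hand: 10 x 30 + 0 x 0.5 = 300 degrees
Minute hand: 0 x 6 = 0 degrees
Difference: |300 - 0| = 300 degrees
Smaller angle: 360 - 300 = 60 degrees

Final answer: 60 degrees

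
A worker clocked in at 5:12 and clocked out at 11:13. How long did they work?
From 5:12 to 11:13:
(11 x 60 + 13) - (5 x 60 + 12) = 673 - 312 = 361 minutes
= 6 hours and 1 minute

Final answer: 6 hours and 1 minute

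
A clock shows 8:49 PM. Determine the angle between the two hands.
Hour hand position: 8 x 30 + 49 x 0.5 = 264.5 degrees
Minute hand position: 49 x 6 = 294 degrees
Difference: |264.5 - 294| = 29.5 degrees
The angle between the hands is 29.5 degrees

Final answer: 29.5 degrees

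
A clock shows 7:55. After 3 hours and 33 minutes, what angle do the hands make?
First find the time 3 hours and 33 minutes after 7:55.
Total minutes: 7 x 60 + 55 + 3 x 60 + 33 = 688.
688 mod 720 = 688 minutes = 11:28.
Now compute the angle at 11:28:
Hour hand: 11 x 30 + 28 x 0.5 = 344 degrees
Minute hand: 28 x 6 = 168 degrees
Difference: |344 - 168| = 176 degrees
The angle is 176 degrees

Final answer: 176 degrees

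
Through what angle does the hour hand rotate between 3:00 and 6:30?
The hour hand moves 0.5 degrees per minute.
Time elapsed: 6:30 - 3:00 = 210 minutes
Angular displacement: 210 x 0.5 = 105 degrees

Final answer: 105 degrees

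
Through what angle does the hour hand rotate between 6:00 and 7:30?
The hour hand moves 0.5 degrees per minute.
Time elapsed: 7:30 - 6:00 = 90 minutes
Angular displacement: 90 x 0.5 = 45 degrees

Final answer: 45 degrees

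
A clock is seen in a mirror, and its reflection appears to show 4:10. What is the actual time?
Reflection across the vertical (12-6) axis maps a hand at angle A degrees to (360 - A) degrees, which sends a reading of T minutes past 12:00 to (720 - T) minutes past 12:00.
Mirror reads 4:10 = 250 minutes past 12:00.
Actual time: (720 - 250) mod 720 = 470 minutes = 7:50.

Final answer: 7:50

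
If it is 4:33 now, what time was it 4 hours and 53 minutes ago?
Starting time: 4:33 = 273 total minutes past 12:00
Subtracting: 4 hours and 53 minutes = 293 minutes
273 - 293 = -20 (negative, add 12 hours = 720) = 700 minutes
= 11 hours and 40 minutes past 12:00 = 11:40

Final answer: 11:40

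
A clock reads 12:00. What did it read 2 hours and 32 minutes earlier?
Starting time: 12:00 = 0 total minutes past 12:00
Subtracting: 2 hours and 32 minutes = 152 minutes
0 - 152 = -152 (negative, add 12 hours = 720) = 568 minutes
= 9 hours and 28 minutes past 12:00 = 9:28

Final answer: 9:28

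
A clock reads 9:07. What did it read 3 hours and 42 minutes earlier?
Starting time: 9:07 = 547 total minutes past 12:00
Subtracting: 3 hours and 42 minutes = 222 minutes
547 - 222 = 325 minutes
= 5 hours and 25 minutes past 12:00 = 5:25

Final answer: 5:25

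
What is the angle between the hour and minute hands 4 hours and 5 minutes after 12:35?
First find the time 4 hours and 5 minutes after 12:35.
Total minutes: 12 x 60 + 35 + 4 x 60 + 5 = 1000.
1000 mod 720 = 280 minutes = 4:40.
Now compute the angle at 4:40:
Hour hand: 4 x 30 + 40 x 0.5 = 140 degrees
Minute hand: 40 x 6 = 240 degrees
Difference: |140 - 240| = 100 degrees
The angle is 100 degrees

Final answer: 100 degrees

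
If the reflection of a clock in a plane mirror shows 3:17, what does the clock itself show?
Reflection across the vertical (12-6) axis maps a hand at angle A degrees to (360 - A) degrees, which sends a reading of T minutes past 12:00 to (720 - T) minutes past 12:00.
Mirror reads 3:17 = 197 minutes past 12:00.
Actual time: (720 - 197) mod 720 = 523 minutes = 8:43.

Final answer: 8:43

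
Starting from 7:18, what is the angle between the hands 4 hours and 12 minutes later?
First find the time 4 hours and 12 minutes after 7:18.
Total minutes: 7 x 60 + 18 + 4 x 60 + 12 = 690.
690 mod 720 = 690 minutes = 11:30.
Now compute the angle at 11:30:
Hour hand: 11 x 30 + 30 x 0.5 = 345 degrees
Minute hand: 30 x 6 = 180 degrees
Difference: |345 - 180| = 165 degrees
The angle is 165 degrees

Final answer: 165 degrees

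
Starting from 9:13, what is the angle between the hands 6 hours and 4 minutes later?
First find the time 6 hours and 4 minutes after 9:13.
Total minutes: 9 x 60 + 13 + 6 x 60 + 4 = 917.
917 mod 720 = 197 minutes = 3:17.
Now compute the angle at 3:17:
Hour hand: 3 x 30 + 17 x 0.5 = 98.5 degrees
Minute hand: 17 x 6 = 102 degrees
Difference: |98.5 - 102| = 3.5 degrees
The angle is 3.5 degrees

Final answer: 3.5 degrees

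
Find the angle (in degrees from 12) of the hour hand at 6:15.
The hour hand moves 30 degrees per hour and 0.5 degrees per minute.
At 6:15: (6) x 30 + 15 x 0.5 = 180 + 7.5 = 187.5 degrees

Final answer: 187.5 degrees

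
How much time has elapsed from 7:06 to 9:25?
From 7:06 to 9:25:
(9 x 60 + 25) - (7 x 60 + 6) = 565 - 426 = 139 minutes
= 2 hours and 19 minutes

Final answer: 2 hours and 19 minutes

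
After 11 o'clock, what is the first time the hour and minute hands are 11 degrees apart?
At t minutes past 11:00, the hour hand is at 30 x 11 + 0.5t degrees and the minute hand is at 6t degrees.
The smaller angle between them is 11 degrees when |30H - 5.5t| = 11 or |30H - 5.5t| = 349.
With H = 11, solve 30 x 11 - 5.5t = +/- target for each target:
  t = (30 x 11 - 11) / 5.5 = 58
  t = (30 x 11 + 11) / 5.5 = 62 (outside (0, 60))
  t = (30 x 11 - 349) / 5.5 = -3.45 (outside (0, 60))
  t = (30 x 11 + 349) / 5.5 = 123.45 (outside (0, 60))
Valid solutions in (0, 60): {58} minutes.
The first occurrence is t = 58 minutes.
The hands form a 11-degree angle at 58 minutes past 11:00.

Final answer: 58 minutes past 11:00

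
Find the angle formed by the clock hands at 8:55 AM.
Hour hand position: 8 x 30 + 55 x 0.5 = 267.5 degrees
Minute hand position: 55 x 6 = 330 degrees
Difference: |267.5 - 330| = 62.5 degrees
The angle between the hands is 62.5 degrees

Final answer: 62.5 degrees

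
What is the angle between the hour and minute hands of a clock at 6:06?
Hour hand position: 6 x 30 + 6 x 0.5 = 183 degrees
Minute hand position: 6 x 6 = 36 degrees
Difference: |183 - 36| = 147 degrees
The angle between the hands is 147 degrees

Final answer: 147 degrees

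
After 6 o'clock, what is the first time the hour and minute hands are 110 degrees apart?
At t minutes past 6:00, the hour hand is at 30 x 6 + 0.5t degrees and the minute hand is at 6t degrees.
The smaller angle between them is 110 degrees when |30H - 5.5t| = 110 or |30H - 5.5t| = 250.
With H = 6, solve 30 x 6 - 5.5t = +/- target for each target:
  t = (30 x 6 - 110) / 5.5 = 12.73
  t = (30 x 6 + 110) / 5.5 = 52.73
  t = (30 x 6 - 250) / 5.5 = -12.73 (outside (0, 60))
  t = (30 x 6 + 250) / 5.5 = 78.18 (outside (0, 60))
Valid solutions in (0, 60): {12.73, 52.73} minutes.
The first occurrence is t = 12.73 minutes.
The hands form a 110-degree angle at 12.73 minutes past 6:00.

Final answer: 12.73 minutes past 6:00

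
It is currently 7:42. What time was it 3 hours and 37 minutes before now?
Starting time: 7:42 = 462 total minutes past 12:00
Subtracting: 3 hours and 37 minutes = 217 minutes
462 - 217 = 245 minutes
= 4 hours and 5 minutes past 12:00 = 4:05

Final answer: 4:05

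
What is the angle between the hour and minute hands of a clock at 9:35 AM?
Hour hand position: 9 x 30 + 35 x 0.5 = 287.5 degrees
Minute hand position: 35 x 6 = 210 degrees
Difference: |287.5 - 210| = 77.5 degrees
The angle between the hands is 77.5 degrees

Final answer: 77.5 degrees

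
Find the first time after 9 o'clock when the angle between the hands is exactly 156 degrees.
At t minutes past 9:00, the hour hand is at 30 x 9 + 0.5t degrees and the minute hand is at 6t degrees.
The smaller angle between them is 156 degrees when |30H - 5.5t| = 156 or |30H - 5.5t| = 204.
With H = 9, solve 30 x 9 - 5.5t = +/- target for each target:
  t = (30 x 9 - 156) / 5.5 = 20.73
  t = (30 x 9 + 156) / 5.5 = 77.45 (outside (0, 60))
  t = (30 x 9 - 204) / 5.5 = 12
  t = (30 x 9 + 204) / 5.5 = 86.18 (outside (0, 60))
Valid solutions in (0, 60): {12, 20.73} minutes.
The first occurrence is t = 12 minutes.
The hands form a 156-degree angle at 12 minutes past 9:00.

Final answer: 12 minutes past 9:00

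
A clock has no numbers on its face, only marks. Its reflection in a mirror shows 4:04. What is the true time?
Reflection across the vertical (12-6) axis maps a hand at angle A degrees to (360 - A) degrees, which sends a reading of T minutes past 12:00 to (720 - T) minutes past 12:00.
Mirror reads 4:04 = 244 minutes past 12:00.
Actual time: (720 - 244) mod 720 = 476 minutes = 7:56.

Final answer: 7:56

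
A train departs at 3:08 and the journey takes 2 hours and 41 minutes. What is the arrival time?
Starting time: 3:08
Adding 41 minutes to 8 minutes: 8 + 41 = 49 minutes
Adding 2 hours: 3 + 2 = 5
Final time: 5:49

Final answer: 5:49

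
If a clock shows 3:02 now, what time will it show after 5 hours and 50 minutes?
Starting time: 3:02
Adding 50 minutes to 2 minutes: 2 + 50 = 52 minutes
Adding 5 hours: 3 + 5 = 8
Final time: 8:52

Final answer: 8:52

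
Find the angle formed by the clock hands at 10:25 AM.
Hour hand position: 10 x 30 + 25 x 0.5 = 312.5 degrees
Minute hand position: 25 x 6 = 150 degrees
Difference: |312.5 - 150| = 162.5 degrees
The angle between the hands is 162.5 degrees

Final answer: 162.5 degrees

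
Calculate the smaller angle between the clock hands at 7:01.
Hour hand position: 7 x 30 + 1 x 0.5 = 210.5 degrees
Minute hand position: 1 x 6 = 6 degrees
Difference: |210.5 - 6| = 204.5 degrees
Since 204.5 > 180, the smaller angle is 360 - 204.5 = 155.5 degrees

Final answer: 155.5 degrees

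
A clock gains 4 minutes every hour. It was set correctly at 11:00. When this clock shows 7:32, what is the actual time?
For every 60 true minutes, the faulty clock advances 64 minutes, so 1 faulty-clock minute corresponds to 60/64 true minutes.
From 11:00 to 7:32 on the faulty dial is 512 minutes.
True elapsed: 512 x 60/64 = 480 minutes = 8 hours.
True time: 11:00 + 8 hours = 7:00.

Final answer: 7:00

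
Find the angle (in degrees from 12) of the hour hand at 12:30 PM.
The hour hand moves 30 degrees per hour and 0.5 degrees per minute.
At 12:30: (0) x 30 + 30 x 0.5 = 0 + 15 = 15 degrees

Final answer: 15 degrees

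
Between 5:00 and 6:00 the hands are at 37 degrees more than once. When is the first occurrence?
At t minutes past 5:00, the hour hand is at 30 x 5 + 0.5t degrees and the minute hand is at 6t degrees.
The smaller angle between them is 37 degrees when |30H - 5.5t| = 37 or |30H - 5.5t| = 323.
With H = 5, solve 30 x 5 - 5.5t = +/- target for each target:
  t = (30 x 5 - 37) / 5.5 = 20.55
  t = (30 x 5 + 37) / 5.5 = 34
  t = (30 x 5 - 323) / 5.5 = -31.45 (outside (0, 60))
  t = (30 x 5 + 323) / 5.5 = 86 (outside (0, 60))
Valid solutions in (0, 60): {20.55, 34} minutes.
The first occurrence is t = 20.55 minutes.
The hands form a 37-degree angle at 20.55 minutes past 5:00.

Final answer: 20.55 minutes past 5:00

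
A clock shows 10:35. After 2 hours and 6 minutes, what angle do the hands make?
First find the time 2 hours and 6 minutes after 10:35.
Total minutes: 10 x 60 + 35 + 2 x 60 + 6 = 761.
761 mod 720 = 41 minutes = 12:41.
Now compute the angle at 12:41:
Hour hand: 0 x 30 + 41 x 0.5 = 20.5 degrees
Minute hand: 41 x 6 = 246 degrees
Difference: |20.5 - 246| = 225.5 degrees
Smaller angle: 360 - 225.5 = 134.5 degrees

Final answer: 134.5 degrees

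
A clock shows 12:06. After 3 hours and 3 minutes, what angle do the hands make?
First find the time 3 hours and 3 minutes after 12:06.
Total minutes: 12 x 60 + 6 + 3 x 60 + 3 = 909.
909 mod 720 = 189 minutes = 3:09.
Now compute the angle at 3:09:
Hour hand: 3 x 30 + 9 x 0.5 = 94.5 degrees
Minute hand: 9 x 6 = 54 degrees
Difference: |94.5 - 54| = 40.5 degrees
The angle is 40.5 degrees

Final answer: 40.5 degrees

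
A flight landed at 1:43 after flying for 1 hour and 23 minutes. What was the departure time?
Starting time: 1:43 = 103 total minutes past 12:00
Subtracting: 1 hour and 23 minutes = 83 minutes
103 - 83 = 20 minutes
= 20 minutes past 12:00 = 12:20

Final answer: 12:20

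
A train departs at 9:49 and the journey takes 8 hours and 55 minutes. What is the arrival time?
Starting time: 9:49
Adding 55 minutes to 49 minutes: 49 + 55 = 104 minutes = 1 hour and 44 minutes
Adding 8 hours: 9 + 8 + 1 (carry) = 18 - 12 = 6
Final time: 6:44

Final answer: 6:44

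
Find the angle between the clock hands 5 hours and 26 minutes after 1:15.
First find the time 5 hours and 26 minutes after 1:15.
Total minutes: 1 x 60 + 15 + 5 x 60 + 26 = 401.
401 mod 720 = 401 minutes = 6:41.
Now compute the angle at 6:41:
Hour hand: 6 x 30 + 41 x 0.5 = 200.5 degrees
Minute hand: 41 x 6 = 246 degrees
Difference: |200.5 - 246| = 45.5 degrees
The angle is 45.5 degrees

Final answer: 45.5 degrees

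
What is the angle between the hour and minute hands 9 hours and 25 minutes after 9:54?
First find the time 9 hours and 25 minutes after 9:54.
Total minutes: 9 x 60 + 54 + 9 x 60 + 25 = 1159.
1159 mod 720 = 439 minutes = 7:19.
Now compute the angle at 7:19:
Hour hand: 7 x 30 + 19 x 0.5 = 219.5 degrees
Minute hand: 19 x 6 = 114 degrees
Difference: |219.5 - 114| = 105.5 degrees
The angle is 105.5 degrees

Final answer: 105.5 degrees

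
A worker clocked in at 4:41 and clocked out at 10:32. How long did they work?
From 4:41 to 10:32:
(10 x 60 + 32) - (4 x 60 + 41) = 632 - 281 = 351 minutes
= 5 hours and 51 minutes

Final answer: 5 hours and 51 minutes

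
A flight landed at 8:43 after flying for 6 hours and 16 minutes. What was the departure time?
Starting time: 8:43 = 523 total minutes past 12:00
Subtracting: 6 hours and 16 minutes = 376 minutes
523 - 376 = 147 minutes
= 2 hours and 27 minutes past 12:00 = 2:27

Final answer: 2:27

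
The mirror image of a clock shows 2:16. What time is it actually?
Reflection across the vertical (12-6) axis maps a hand at angle A degrees to (360 - A) degrees, which sends a reading of T minutes past 12:00 to (720 - T) minutes past 12:00.
Mirror reads 2:16 = 136 minutes past 12:00.
Actual time: (720 - 136) mod 720 = 584 minutes = 9:44.

Final answer: 9:44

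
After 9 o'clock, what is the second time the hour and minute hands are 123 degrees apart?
At t minutes past 9:00, the hour hand is at 30 x 9 + 0.5t degrees and the minute hand is at 6t degrees.
The smaller angle between them is 123 degrees when |30H - 5.5t| = 123 or |30H - 5.5t| = 237.
With H = 9, solve 30 x 9 - 5.5t = +/- target for each target:
  t = (30 x 9 - 123) / 5.5 = 26.73
  t = (30 x 9 + 123) / 5.5 = 71.45 (outside (0, 60))
  t = (30 x 9 - 237) / 5.5 = 6
  t = (30 x 9 + 237) / 5.5 = 92.18 (outside (0, 60))
Valid solutions in (0, 60): {6, 26.73} minutes.
The second occurrence is t = 26.73 minutes.
The hands form a 123-degree angle at 26.73 minutes past 9:00.

Final answer: 26.73 minutes past 9:00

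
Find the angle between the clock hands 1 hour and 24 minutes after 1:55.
First find the time 1 hour and 24 minutes after 1:55.
Total minutes: 1 x 60 + 55 + 1 x 60 + 24 = 199.
199 mod 720 = 199 minutes = 3:19.
Now compute the angle at 3:19:
Hour hand: 3 x 30 + 19 x 0.5 = 99.5 degrees
Minute hand: 19 x 6 = 114 degrees
Difference: |99.5 - 114| = 14.5 degrees
The angle is 14.5 degrees

Final answer: 14.5 degrees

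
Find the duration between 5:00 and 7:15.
From 5:00 to 7:15:
(7 x 60 + 15) - (5 x 60 + 0) = 435 - 300 = 135 minutes
= 2 hours and 15 minutes

Final answer: 2 hours and 15 minutes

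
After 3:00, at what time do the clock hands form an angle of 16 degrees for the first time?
At t minutes past 3:00, the hour hand is at 30 x 3 + 0.5t degrees and the minute hand is at 6t degrees.
The smaller angle between them is 16 degrees when |30H - 5.5t| = 16 or |30H - 5.5t| = 344.
With H = 3, solve 30 x 3 - 5.5t = +/- target for each target:
  t = (30 x 3 - 16) / 5.5 = 13.45
  t = (30 x 3 + 16) / 5.5 = 19.27
  t = (30 x 3 - 344) / 5.5 = -46.18 (outside (0, 60))
  t = (30 x 3 + 344) / 5.5 = 78.91 (outside (0, 60))
Valid solutions in (0, 60): {13.45, 19.27} minutes.
The first occurrence is t = 13.45 minutes.
The hands form a 16-degree angle at 13.45 minutes past 3:00.

Final answer: 13.45 minutes past 3:00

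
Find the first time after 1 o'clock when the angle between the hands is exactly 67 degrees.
At t minutes past 1:00, the hour hand is at 30 x 1 + 0.5t degrees and the minute hand is at 6t degrees.
The smaller angle between them is 67 degrees when |30H - 5.5t| = 67 or |30H - 5.5t| = 293.
With H = 1, solve 30 x 1 - 5.5t = +/- target for each target:
  t = (30 x 1 - 67) / 5.5 = -6.73 (outside (0, 60))
  t = (30 x 1 + 67) / 5.5 = 17.64
  t = (30 x 1 - 293) / 5.5 = -47.82 (outside (0, 60))
  t = (30 x 1 + 293) / 5.5 = 58.73
Valid solutions in (0, 60): {17.64, 58.73} minutes.
The first occurrence is t = 17.64 minutes.
The hands form a 67-degree angle at 17.64 minutes past 1:00.

Final answer: 17.64 minutes past 1:00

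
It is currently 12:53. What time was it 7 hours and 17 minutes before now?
Starting time: 12:53 = 53 total minutes past 12:00
Subtracting: 7 hours and 17 minutes = 437 minutes
53 - 437 = -384 (negative, add 12 hours = 720) = 336 minutes
= 5 hours and 36 minutes past 12:00 = 5:36

Final answer: 5:36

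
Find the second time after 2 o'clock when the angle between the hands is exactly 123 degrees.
At t minutes past 2:00, the hour hand is at 30 x 2 + 0.5t degrees and the minute hand is at 6t degrees.
The smaller angle between them is 123 degrees when |30H - 5.5t| = 123 or |30H - 5.5t| = 237.
With H = 2, solve 30 x 2 - 5.5t = +/- target for each target:
  t = (30 x 2 - 123) / 5.5 = -11.45 (outside (0, 60))
  t = (30 x 2 + 123) / 5.5 = 33.27
  t = (30 x 2 - 237) / 5.5 = -32.18 (outside (0, 60))
  t = (30 x 2 + 237) / 5.5 = 54
Valid solutions in (0, 60): {33.27, 54} minutes.
The second occurrence is t = 54 minutes.
The hands form a 123-degree angle at 54 minutes past 2:00.

Final answer: 54 minutes past 2:00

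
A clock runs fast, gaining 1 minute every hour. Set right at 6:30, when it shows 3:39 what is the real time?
For every 60 true minutes, the faulty clock advances 61 minutes, so 1 faulty-clock minute corresponds to 60/61 true minutes.
From 6:30 to 3:39 on the faulty dial is 549 minutes.
True elapsed: 549 x 60/61 = 540 minutes = 9 hours.
True time: 6:30 + 9 hours = 3:30.

Final answer: 3:30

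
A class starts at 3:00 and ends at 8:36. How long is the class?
From 3:00 to 8:36:
(8 x 60 + 36) - (3 x 60 + 0) = 516 - 180 = 336 minutes
= 5 hours and 36 minutes

Final answer: 5 hours and 36 minutes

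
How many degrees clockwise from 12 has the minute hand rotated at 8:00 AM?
The minute hand moves 6 degrees per minute.
At 8:00: 0 x 6 = 0 degrees

Final answer: 0 degrees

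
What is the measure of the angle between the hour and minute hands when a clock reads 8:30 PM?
Hour hand position: 8 x 30 + 30 x 0.5 = 255 degrees
Minute hand position: 30 x 6 = 180 degrees
Difference: |255 - 180| = 75 degrees
The angle between the hands is 75 degrees

Final answer: 75 degrees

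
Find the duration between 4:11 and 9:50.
From 4:11 to 9:50:
(9 x 60 + 50) - (4 x 60 + 11) = 590 - 251 = 339 minutes
= 5 hours and 39 minutes

Final answer: 5 hours and 39 minutes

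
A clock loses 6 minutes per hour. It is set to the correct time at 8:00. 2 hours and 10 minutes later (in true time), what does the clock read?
For every 60 true minutes, the faulty clock advances 60 - 6 = 54 minutes.
True elapsed: 2 hours and 10 minutes = 130 minutes.
Faulty clock advances: 130 x 54/60 = 117 minutes (drift: 13 minutes behind).
Shown time: 8:00 + 117 minutes = 9:57.

Final answer: 9:57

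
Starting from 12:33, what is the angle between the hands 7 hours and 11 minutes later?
First find the time 7 hours and 11 minutes after 12:33.
Total minutes: 12 x 60 + 33 + 7 x 60 + 11 = 1184.
1184 mod 720 = 464 minutes = 7:44.
Now compute the angle at 7:44:
Hour hand: 7 x 30 + 44 x 0.5 = 232 degrees
Minute hand: 44 x 6 = 264 degrees
Difference: |232 - 264| = 32 degrees
The angle is 32 degrees

Final answer: 32 degrees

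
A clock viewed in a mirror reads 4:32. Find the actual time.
Reflection across the vertical (12-6) axis maps a hand at angle A degrees to (360 - A) degrees, which sends a reading of T minutes past 12:00 to (720 - T) minutes past 12:00.
Mirror reads 4:32 = 272 minutes past 12:00.
Actual time: (720 - 272) mod 720 = 448 minutes = 7:28.

Final answer: 7:28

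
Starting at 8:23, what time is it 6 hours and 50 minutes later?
Starting time: 8:23
Adding 50 minutes to 23 minutes: 23 + 50 = 73 minutes = 1 hour and 13 minutes
Adding 6 hours: 8 + 6 + 1 (carry) = 15 - 12 = 3
Final time: 3:13

Final answer: 3:13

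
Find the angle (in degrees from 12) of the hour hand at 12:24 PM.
The hour hand moves 30 degrees per hour and 0.5 degrees per minute.
At 12:24: (0) x 30 + 24 x 0.5 = 0 + 12 = 12 degrees

Final answer: 12 degrees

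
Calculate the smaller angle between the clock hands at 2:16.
Hour hand position: 2 x 30 + 16 x 0.5 = 68 degrees
Minute hand position: 16 x 6 = 96 degrees
Difference: |68 - 96| = 28 degrees
The angle between the hands is 28 degrees

Final answer: 28 degrees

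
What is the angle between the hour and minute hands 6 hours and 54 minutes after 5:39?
First find the time 6 hours and 54 minutes after 5:39.
Total minutes: 5 x 60 + 39 + 6 x 60 + 54 = 753.
753 mod 720 = 33 minutes = 12:33.
Now compute the angle at 12:33:
Hour hand: 0 x 30 + 33 x 0.5 = 16.5 degrees
Minute hand: 33 x 6 = 198 degrees
Difference: |16.5 - 198| = 181.5 degrees
Smaller angle: 360 - 181.5 = 178.5 degrees

Final answer: 178.5 degrees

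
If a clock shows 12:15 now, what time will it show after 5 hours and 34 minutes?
Starting time: 12:15
Adding 34 minutes to 15 minutes: 15 + 34 = 49 minutes
Adding 5 hours: 12 + 5 = 17 - 12 = 5
Final time: 5:49

Final answer: 5:49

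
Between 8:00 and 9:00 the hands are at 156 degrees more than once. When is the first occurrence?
At t minutes past 8:00, the hour hand is at 30 x 8 + 0.5t degrees and the minute hand is at 6t degrees.
The smaller angle between them is 156 degrees when |30H - 5.5t| = 156 or |30H - 5.5t| = 204.
With H = 8, solve 30 x 8 - 5.5t = +/- target for each target:
  t = (30 x 8 - 156) / 5.5 = 15.27
  t = (30 x 8 + 156) / 5.5 = 72 (outside (0, 60))
  t = (30 x 8 - 204) / 5.5 = 6.55
  t = (30 x 8 + 204) / 5.5 = 80.73 (outside (0, 60))
Valid solutions in (0, 60): {6.55, 15.27} minutes.
The first occurrence is t = 6.55 minutes.
The hands form a 156-degree angle at 6.55 minutes past 8:00.

Final answer: 6.55 minutes past 8:00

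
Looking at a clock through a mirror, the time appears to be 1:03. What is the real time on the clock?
Reflection across the vertical (12-6) axis maps a hand at angle A degrees to (360 - A) degrees, which sends a reading of T minutes past 12:00 to (720 - T) minutes past 12:00.
Mirror reads 1:03 = 63 minutes past 12:00.
Actual time: (720 - 63) mod 720 = 657 minutes = 10:57.

Final answer: 10:57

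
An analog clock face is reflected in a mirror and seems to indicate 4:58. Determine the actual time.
Reflection across the vertical (12-6) axis maps a hand at angle A degrees to (360 - A) degrees, which sends a reading of T minutes past 12:00 to (720 - T) minutes past 12:00.
Mirror reads 4:58 = 298 minutes past 12:00.
Actual time: (720 - 298) mod 720 = 422 minutes = 7:02.

Final answer: 7:02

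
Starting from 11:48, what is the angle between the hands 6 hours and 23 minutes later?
First find the time 6 hours and 23 minutes after 11:48.
Total minutes: 11 x 60 + 48 + 6 x 60 + 23 = 1091.
1091 mod 720 = 371 minutes = 6:11.
Now compute the angle at 6:11:
Hour hand: 6 x 30 + 11 x 0.5 = 185.5 degrees
Minute hand: 11 x 6 = 66 degrees
Difference: |185.5 - 66| = 119.5 degrees
The angle is 119.5 degrees

Final answer: 119.5 degrees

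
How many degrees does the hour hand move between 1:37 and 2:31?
The hour hand moves 0.5 degrees per minute.
Time elapsed: 2:31 - 1:37 = 54 minutes
Angular displacement: 54 x 0.5 = 27 degrees

Final answer: 27 degrees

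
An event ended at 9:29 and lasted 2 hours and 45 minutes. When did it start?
Starting time: 9:29 = 569 total minutes past 12:00
Subtracting: 2 hours and 45 minutes = 165 minutes
569 - 165 = 404 minutes
= 6 hours and 44 minutes past 12:00 = 6:44

Final answer: 6:44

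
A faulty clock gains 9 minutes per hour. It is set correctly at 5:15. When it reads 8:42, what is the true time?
For every 60 true minutes, the faulty clock advances 69 minutes, so 1 faulty-clock minute corresponds to 60/69 true minutes.
From 5:15 to 8:42 on the faulty dial is 207 minutes.
True elapsed: 207 x 60/69 = 180 minutes = 3 hours.
True time: 5:15 + 3 hours = 8:15.

Final answer: 8:15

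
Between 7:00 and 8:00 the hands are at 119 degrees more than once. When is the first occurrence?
At t minutes past 7:00, the hour hand is at 30 x 7 + 0.5t degrees and the minute hand is at 6t degrees.
The smaller angle between them is 119 degrees when |30H - 5.5t| = 119 or |30H - 5.5t| = 241.
With H = 7, solve 30 x 7 - 5.5t = +/- target for each target:
  t = (30 x 7 - 119) / 5.5 = 16.55
  t = (30 x 7 + 119) / 5.5 = 59.82
  t = (30 x 7 - 241) / 5.5 = -5.64 (outside (0, 60))
  t = (30 x 7 + 241) / 5.5 = 82 (outside (0, 60))
Valid solutions in (0, 60): {16.55, 59.82} minutes.
The first occurrence is t = 16.55 minutes.
The hands form a 119-degree angle at 16.55 minutes past 7:00.

Final answer: 16.55 minutes past 7:00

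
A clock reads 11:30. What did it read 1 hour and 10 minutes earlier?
Starting time: 11:30 = 690 total minutes past 12:00
Subtracting: 1 hour and 10 minutes = 70 minutes
690 - 70 = 620 minutes
= 10 hours and 20 minutes past 12:00 = 10:20

Final answer: 10:20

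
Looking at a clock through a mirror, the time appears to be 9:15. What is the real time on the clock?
Reflection across the vertical (12-6) axis maps a hand at angle A degrees to (360 - A) degrees, which sends a reading of T minutes past 12:00 to (720 - T) minutes past 12:00.
Mirror reads 9:15 = 555 minutes past 12:00.
Actual time: (720 - 555) mod 720 = 165 minutes = 2:45.

Final answer: 2:45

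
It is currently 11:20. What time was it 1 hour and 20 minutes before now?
Starting time: 11:20 = 680 total minutes past 12:00
Subtracting: 1 hour and 20 minutes = 80 minutes
680 - 80 = 600 minutes
= 10 hours past 12:00 = 10:00

Final answer: 10:00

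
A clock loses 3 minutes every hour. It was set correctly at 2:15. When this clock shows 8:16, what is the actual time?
For every 60 true minutes, the faulty clock advances 57 minutes, so 1 faulty-clock minute corresponds to 60/57 true minutes.
From 2:15 to 8:16 on the faulty dial is 361 minutes.
True elapsed: 361 x 60/57 = 380 minutes = 6 hours and 20 minutes.
True time: 2:15 + 6 hours and 20 minutes = 8:35.

Final answer: 8:35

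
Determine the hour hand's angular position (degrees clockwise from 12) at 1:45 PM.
The hour hand moves 30 degrees per hour and 0.5 degrees per minute.
At 1:45: (1) x 30 + 45 x 0.5 = 30 + 22.5 = 52.5 degrees

Final answer: 52.5 degrees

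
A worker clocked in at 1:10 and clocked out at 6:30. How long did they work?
From 1:10 to 6:30:
(6 x 60 + 30) - (1 x 60 + 10) = 390 - 70 = 320 minutes
= 5 hours and 20 minutes

Final answer: 5 hours and 20 minutes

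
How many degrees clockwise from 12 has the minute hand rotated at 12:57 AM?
The minute hand moves 6 degrees per minute.
At 12:57: 57 x 6 = 342 degrees

Final answer: 342 degrees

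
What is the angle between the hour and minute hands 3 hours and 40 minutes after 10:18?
First find the time 3 hours and 40 minutes after 10:18.
Total minutes: 10 x 60 + 18 + 3 x 60 + 40 = 838.
838 mod 720 = 118 minutes = 1:58.
Now compute the angle at 1:58:
Hour hand: 1 x 30 + 58 x 0.5 = 59 degrees
Minute hand: 58 x 6 = 348 degrees
Difference: |59 - 348| = 289 degrees
Smaller angle: 360 - 289 = 71 degrees

Final answer: 71 degrees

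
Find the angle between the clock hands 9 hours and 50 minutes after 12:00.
First find the time 9 hours and 50 minutes after 12:00.
Total minutes: 12 x 60 + 0 + 9 x 60 + 50 = 1310.
1310 mod 720 = 590 minutes = 9:50.
Now compute the angle at 9:50:
Hour hand: 9 x 30 + 50 x 0.5 = 295 degrees
Minute hand: 50 x 6 = 300 degrees
Difference: |295 - 300| = 5 degrees
The angle is 5 degrees

Final answer: 5 degrees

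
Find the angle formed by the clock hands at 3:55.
Hour hand position: 3 x 30 + 55 x 0.5 = 117.5 degrees
Minute hand position: 55 x 6 = 330 degrees
Difference: |117.5 - 330| = 212.5 degrees
Since 212.5 > 180, the smaller angle is 360 - 212.5 = 147.5 degrees

Final answer: 147.5 degrees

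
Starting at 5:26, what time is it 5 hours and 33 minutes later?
Starting time: 5:26
Adding 33 minutes to 26 minutes: 26 + 33 = 59 minutes
Adding 5 hours: 5 + 5 = 10
Final time: 10:59

Final answer: 10:59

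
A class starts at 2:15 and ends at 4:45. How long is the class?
From 2:15 to 4:45:
(4 x 60 + 45) - (2 x 60 + 15) = 285 - 135 = 150 minutes
= 2 hours and 30 minutes

Final answer: 2 hours and 30 minutes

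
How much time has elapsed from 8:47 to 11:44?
From 8:47 to 11:44:
(11 x 60 + 44) - (8 x 60 + 47) = 704 - 527 = 177 minutes
= 2 hours and 57 minutes

Final answer: 2 hours and 57 minutes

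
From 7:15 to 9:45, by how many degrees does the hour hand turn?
The hour hand moves 0.5 degrees per minute.
Time elapsed: 9:45 - 7:15 = 150 minutes
Angular displacement: 150 x 0.5 = 75 degrees

Final answer: 75 degrees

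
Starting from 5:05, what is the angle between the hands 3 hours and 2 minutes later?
First find the time 3 hours and 2 minutes after 5:05.
Total minutes: 5 x 60 + 5 + 3 x 60 + 2 = 487.
487 mod 720 = 487 minutes = 8:07.
Now compute the angle at 8:07:
Hour hand: 8 x 30 + 7 x 0.5 = 243.5 degrees
Minute hand: 7 x 6 = 42 degrees
Difference: |243.5 - 42| = 201.5 degrees
Smaller angle: 360 - 201.5 = 158.5 degrees

Final answer: 158.5 degrees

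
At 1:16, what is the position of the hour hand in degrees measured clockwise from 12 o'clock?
The hour hand moves 30 degrees per hour and 0.5 degrees per minute.
At 1:16: (1) x 30 + 16 x 0.5 = 30 + 8 = 38 degrees

Final answer: 38 degrees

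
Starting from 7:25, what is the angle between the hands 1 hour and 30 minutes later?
First find the time 1 hour and 30 minutes after 7:25.
Total minutes: 7 x 60 + 25 + 1 x 60 + 30 = 535.
535 mod 720 = 535 minutes = 8:55.
Now compute the angle at 8:55:
Hour hand: 8 x 30 + 55 x 0.5 = 267.5 degrees
Minute hand: 55 x 6 = 330 degrees
Difference: |267.5 - 330| = 62.5 degrees
The angle is 62.5 degrees

Final answer: 62.5 degrees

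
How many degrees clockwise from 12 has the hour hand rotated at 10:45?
The hour hand moves 30 degrees per hour and 0.5 degrees per minute.
At 10:45: (10) x 30 + 45 x 0.5 = 300 + 22.5 = 322.5 degrees

Final answer: 322.5 degrees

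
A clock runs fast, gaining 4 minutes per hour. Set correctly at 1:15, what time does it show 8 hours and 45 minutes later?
For every 60 true minutes, the faulty clock advances 60 + 4 = 64 minutes.
True elapsed: 8 hours and 45 minutes = 525 minutes.
Faulty clock advances: 525 x 64/60 = 560 minutes (drift: 35 minutes ahead).
Shown time: 1:15 + 560 minutes = 10:35.

Final answer: 10:35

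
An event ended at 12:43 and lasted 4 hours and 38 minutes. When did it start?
Starting time: 12:43 = 43 total minutes past 12:00
Subtracting: 4 hours and 38 minutes = 278 minutes
43 - 278 = -235 (negative, add 12 hours = 720) = 485 minutes
= 8 hours and 5 minutes past 12:00 = 8:05

Final answer: 8:05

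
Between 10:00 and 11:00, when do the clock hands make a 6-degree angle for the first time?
At t minutes past 10:00, the hour hand is at 30 x 10 + 0.5t degrees and the minute hand is at 6t degrees.
The smaller angle between them is 6 degrees when |30H - 5.5t| = 6 or |30H - 5.5t| = 354.
With H = 10, solve 30 x 10 - 5.5t = +/- target for each target:
  t = (30 x 10 - 6) / 5.5 = 53.45
  t = (30 x 10 + 6) / 5.5 = 55.64
  t = (30 x 10 - 354) / 5.5 = -9.82 (outside (0, 60))
  t = (30 x 10 + 354) / 5.5 = 118.91 (outside (0, 60))
Valid solutions in (0, 60): {53.45, 55.64} minutes.
The first occurrence is t = 53.45 minutes.
The hands form a 6-degree angle at 53.45 minutes past 10:00.

Final answer: 53.45 minutes past 10:00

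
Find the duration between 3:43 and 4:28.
From 3:43 to 4:28:
(4 x 60 + 28) - (3 x 60 + 43) = 268 - 223 = 45 minutes
= 45 minutes

Final answer: 45 minutes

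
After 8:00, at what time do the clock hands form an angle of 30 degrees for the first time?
At t minutes past 8:00, the hour hand is at 30 x 8 + 0.5t degrees and the minute hand is at 6t degrees.
The smaller angle between them is 30 degrees when |30H - 5.5t| = 30 or |30H - 5.5t| = 330.
With H = 8, solve 30 x 8 - 5.5t = +/- target for each target:
  t = (30 x 8 - 30) / 5.5 = 38.18
  t = (30 x 8 + 30) / 5.5 = 49.09
  t = (30 x 8 - 330) / 5.5 = -16.36 (outside (0, 60))
  t = (30 x 8 + 330) / 5.5 = 103.64 (outside (0, 60))
Valid solutions in (0, 60): {38.18, 49.09} minutes.
The first occurrence is t = 38.18 minutes.
The hands form a 30-degree angle at 38.18 minutes past 8:00.

Final answer: 38.18 minutes past 8:00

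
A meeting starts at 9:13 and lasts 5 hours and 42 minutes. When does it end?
Starting time: 9:13
Adding 42 minutes to 13 minutes: 13 + 42 = 55 minutes
Adding 5 hours: 9 + 5 = 14 - 12 = 2
Final time: 2:55

Final answer: 2:55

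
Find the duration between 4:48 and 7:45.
From 4:48 to 7:45:
(7 x 60 + 45) - (4 x 60 + 48) = 465 - 288 = 177 minutes
= 2 hours and 57 minutes

Final answer: 2 hours and 57 minutes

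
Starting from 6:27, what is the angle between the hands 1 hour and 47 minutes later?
First find the time 1 hour and 47 minutes after 6:27.
Total minutes: 6 x 60 + 27 + 1 x 60 + 47 = 494.
494 mod 720 = 494 minutes = 8:14.
Now compute the angle at 8:14:
Hour hand: 8 x 30 + 14 x 0.5 = 247 degrees
Minute hand: 14 x 6 = 84 degrees
Difference: |247 - 84| = 163 degrees
The angle is 163 degrees

Final answer: 163 degrees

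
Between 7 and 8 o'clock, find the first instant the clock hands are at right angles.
At t minutes past 7:00, the hour hand is at 30 x 7 + 0.5t degrees and the minute hand is at 6t degrees.
The smaller angle between them is 90 degrees when |30H - 5.5t| = 90 or |30H - 5.5t| = 270.
With H = 7, solve 30 x 7 - 5.5t = +/- target for each target:
  t = (30 x 7 - 90) / 5.5 = 21.82
  t = (30 x 7 + 90) / 5.5 = 54.55
  t = (30 x 7 - 270) / 5.5 = -10.91 (outside (0, 60))
  t = (30 x 7 + 270) / 5.5 = 87.27 (outside (0, 60))
Valid solutions in (0, 60): {21.82, 54.55} minutes.
First occurrence: t = 21.82 minutes.
The hands are at right angles at 21.82 minutes past 7:00.

Final answer: 21.82 minutes past 7:00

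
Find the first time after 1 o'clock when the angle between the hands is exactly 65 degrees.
At t minutes past 1:00, the hour hand is at 30 x 1 + 0.5t degrees and the minute hand is at 6t degrees.
The smaller angle between them is 65 degrees when |30H - 5.5t| = 65 or |30H - 5.5t| = 295.
With H = 1, solve 30 x 1 - 5.5t = +/- target for each target:
  t = (30 x 1 - 65) / 5.5 = -6.36 (outside (0, 60))
  t = (30 x 1 + 65) / 5.5 = 17.27
  t = (30 x 1 - 295) / 5.5 = -48.18 (outside (0, 60))
  t = (30 x 1 + 295) / 5.5 = 59.09
Valid solutions in (0, 60): {17.27, 59.09} minutes.
The first occurrence is t = 17.27 minutes.
The hands form a 65-degree angle at 17.27 minutes past 1:00.

Final answer: 17.27 minutes past 1:00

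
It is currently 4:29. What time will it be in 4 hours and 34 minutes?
Starting time: 4:29
Adding 34 minutes to 29 minutes: 29 + 34 = 63 minutes = 1 hour and 3 minutes
Adding 4 hours: 4 + 4 + 1 (carry) = 9
Final time: 9:03

Final answer: 9:03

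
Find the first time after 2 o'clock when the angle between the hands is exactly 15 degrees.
At t minutes past 2:00, the hour hand is at 30 x 2 + 0.5t degrees and the minute hand is at 6t degrees.
The smaller angle between them is 15 degrees when |30H - 5.5t| = 15 or |30H - 5.5t| = 345.
With H = 2, solve 30 x 2 - 5.5t = +/- target for each target:
  t = (30 x 2 - 15) / 5.5 = 8.18
  t = (30 x 2 + 15) / 5.5 = 13.64
  t = (30 x 2 - 345) / 5.5 = -51.82 (outside (0, 60))
  t = (30 x 2 + 345) / 5.5 = 73.64 (outside (0, 60))
Valid solutions in (0, 60): {8.18, 13.64} minutes.
The first occurrence is t = 8.18 minutes.
The hands form a 15-degree angle at 8.18 minutes past 2:00.

Final answer: 8.18 minutes past 2:00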